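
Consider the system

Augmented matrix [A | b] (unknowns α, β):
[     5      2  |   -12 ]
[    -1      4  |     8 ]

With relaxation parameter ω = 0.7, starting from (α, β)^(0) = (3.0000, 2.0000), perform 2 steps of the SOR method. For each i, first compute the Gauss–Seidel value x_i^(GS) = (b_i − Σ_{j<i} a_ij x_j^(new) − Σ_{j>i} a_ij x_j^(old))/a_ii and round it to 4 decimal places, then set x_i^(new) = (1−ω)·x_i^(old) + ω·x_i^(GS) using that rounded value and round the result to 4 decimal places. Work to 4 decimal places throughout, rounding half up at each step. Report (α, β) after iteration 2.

Iteration 1:
  α: GS value = (-12 - (2)·2.0000) / (5) = -3.2000;  α ← (1−ω)·3.0000 + ω·-3.2000 = -1.3400
  β: GS value = (8 - (-1)·-1.3400) / (4) = 1.6650;  β ← (1−ω)·2.0000 + ω·1.6650 = 1.7655
Iteration 2:
  α: GS value = (-12 - (2)·1.7655) / (5) = -3.1062;  α ← (1−ω)·-1.3400 + ω·-3.1062 = -2.5763
  β: GS value = (8 - (-1)·-2.5763) / (4) = 1.3559;  β ← (1−ω)·1.7655 + ω·1.3559 = 1.4788

(-2.5763, 1.4788)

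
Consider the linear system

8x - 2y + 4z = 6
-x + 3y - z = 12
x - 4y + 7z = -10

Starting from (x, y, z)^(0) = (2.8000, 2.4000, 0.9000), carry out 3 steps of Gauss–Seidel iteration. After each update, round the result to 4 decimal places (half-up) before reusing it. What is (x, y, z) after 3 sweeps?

Iteration 1:
  x = (6 - (-2)·2.4000 - (4)·0.9000) / (8) = 0.9000
  y = (12 - (-1)·0.9000 - (-1)·0.9000) / (3) = 4.6000
  z = (-10 - (1)·0.9000 - (-4)·4.6000) / (7) = 1.0714
Iteration 2:
  x = (6 - (-2)·4.6000 - (4)·1.0714) / (8) = 1.3643
  y = (12 - (-1)·1.3643 - (-1)·1.0714) / (3) = 4.8119
  z = (-10 - (1)·1.3643 - (-4)·4.8119) / (7) = 1.1262
Iteration 3:
  x = (6 - (-2)·4.8119 - (4)·1.1262) / (8) = 1.3899
  y = (12 - (-1)·1.3899 - (-1)·1.1262) / (3) = 4.8387
  z = (-10 - (1)·1.3899 - (-4)·4.8387) / (7) = 1.1378

(1.3899, 4.8387, 1.1378)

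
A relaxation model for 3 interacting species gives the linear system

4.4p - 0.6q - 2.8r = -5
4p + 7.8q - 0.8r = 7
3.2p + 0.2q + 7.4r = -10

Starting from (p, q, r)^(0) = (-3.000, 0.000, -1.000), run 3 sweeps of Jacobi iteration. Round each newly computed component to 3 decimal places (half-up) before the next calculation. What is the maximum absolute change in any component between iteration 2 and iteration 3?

Iteration 1:
  p = (-5 - (-0.6)·0.000 - (-2.8)·-1.000) / (4.4) = -1.773
  q = (7 - (4)·-3.000 - (-0.8)·-1.000) / (7.8) = 2.333
  r = (-10 - (3.2)·-3.000 - (0.2)·0.000) / (7.4) = -0.054
Iteration 2:
  p = (-5 - (-0.6)·2.333 - (-2.8)·-0.054) / (4.4) = -0.853
  q = (7 - (4)·-1.773 - (-0.8)·-0.054) / (7.8) = 1.801
  r = (-10 - (3.2)·-1.773 - (0.2)·2.333) / (7.4) = -0.648
Iteration 3:
  p = (-5 - (-0.6)·1.801 - (-2.8)·-0.648) / (4.4) = -1.303
  q = (7 - (4)·-0.853 - (-0.8)·-0.648) / (7.8) = 1.268
  r = (-10 - (3.2)·-0.853 - (0.2)·1.801) / (7.4) = -1.031
Change: (-0.450, -0.533, -0.383) → max |·| = 0.533

0.533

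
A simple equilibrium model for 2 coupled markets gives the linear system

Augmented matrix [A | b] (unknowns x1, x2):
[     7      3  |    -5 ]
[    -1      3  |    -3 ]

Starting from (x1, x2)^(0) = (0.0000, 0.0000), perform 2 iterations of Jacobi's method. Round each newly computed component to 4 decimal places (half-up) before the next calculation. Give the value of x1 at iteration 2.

-0.2857

Iteration 1:
  x1 = (-5 - (3)·0.0000) / (7) = -0.7143
  x2 = (-3 - (-1)·0.0000) / (3) = -1.0000
Iteration 2:
  x1 = (-5 - (3)·-1.0000) / (7) = -0.2857
  x2 = (-3 - (-1)·-0.7143) / (3) = -1.2381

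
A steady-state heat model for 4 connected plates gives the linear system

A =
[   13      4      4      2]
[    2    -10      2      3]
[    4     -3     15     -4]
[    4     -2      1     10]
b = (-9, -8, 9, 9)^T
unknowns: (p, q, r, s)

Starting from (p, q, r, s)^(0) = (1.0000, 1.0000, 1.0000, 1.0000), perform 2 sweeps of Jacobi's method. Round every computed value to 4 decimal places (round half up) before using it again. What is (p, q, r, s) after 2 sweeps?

Iteration 1:
  p = (-9 - (4)·1.0000 - (4)·1.0000 - (2)·1.0000) / (13) = -1.4615
  q = (-8 - (2)·1.0000 - (2)·1.0000 - (3)·1.0000) / (-10) = 1.5000
  r = (9 - (4)·1.0000 - (-3)·1.0000 - (-4)·1.0000) / (15) = 0.8000
  s = (9 - (4)·1.0000 - (-2)·1.0000 - (1)·1.0000) / (10) = 0.6000
Iteration 2:
  p = (-9 - (4)·1.5000 - (4)·0.8000 - (2)·0.6000) / (13) = -1.4923
  q = (-8 - (2)·-1.4615 - (2)·0.8000 - (3)·0.6000) / (-10) = 0.8477
  r = (9 - (4)·-1.4615 - (-3)·1.5000 - (-4)·0.6000) / (15) = 1.4497
  s = (9 - (4)·-1.4615 - (-2)·1.5000 - (1)·0.8000) / (10) = 1.7046

(-1.4923, 0.8477, 1.4497, 1.7046)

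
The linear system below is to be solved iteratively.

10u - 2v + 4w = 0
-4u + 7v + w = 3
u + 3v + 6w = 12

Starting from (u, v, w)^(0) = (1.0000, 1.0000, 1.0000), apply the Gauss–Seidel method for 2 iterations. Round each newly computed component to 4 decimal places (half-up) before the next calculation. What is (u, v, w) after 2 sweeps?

Iteration 1:
  u = (0 - (-2)·1.0000 - (4)·1.0000) / (10) = -0.2000
  v = (3 - (-4)·-0.2000 - (1)·1.0000) / (7) = 0.1714
  w = (12 - (1)·-0.2000 - (3)·0.1714) / (6) = 1.9476
Iteration 2:
  u = (0 - (-2)·0.1714 - (4)·1.9476) / (10) = -0.7448
  v = (3 - (-4)·-0.7448 - (1)·1.9476) / (7) = -0.2753
  w = (12 - (1)·-0.7448 - (3)·-0.2753) / (6) = 2.2618

(-0.7448, -0.2753, 2.2618)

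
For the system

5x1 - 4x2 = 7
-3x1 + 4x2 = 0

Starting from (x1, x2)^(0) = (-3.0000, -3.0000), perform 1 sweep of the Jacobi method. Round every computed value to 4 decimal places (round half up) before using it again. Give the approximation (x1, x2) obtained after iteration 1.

(-1.0000, -2.2500)

Iteration 1:
  x1 = (7 - (-4)·-3.0000) / (5) = -1.0000
  x2 = (0 - (-3)·-3.0000) / (4) = -2.2500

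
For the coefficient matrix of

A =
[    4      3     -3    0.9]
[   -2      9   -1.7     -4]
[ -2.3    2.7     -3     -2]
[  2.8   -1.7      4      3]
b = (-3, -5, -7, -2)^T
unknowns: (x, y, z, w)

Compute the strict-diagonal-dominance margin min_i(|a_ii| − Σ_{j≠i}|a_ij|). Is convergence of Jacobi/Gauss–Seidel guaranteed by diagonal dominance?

row 1: |4| − (3+3+0.9) = -2.9
row 2: |9| − (2+1.7+4) = 1.3
row 3: |-3| − (2.3+2.7+2) = -4
row 4: |3| − (2.8+1.7+4) = -5.5
minimum over rows = -5.5 → not strictly diagonally dominant

-5.5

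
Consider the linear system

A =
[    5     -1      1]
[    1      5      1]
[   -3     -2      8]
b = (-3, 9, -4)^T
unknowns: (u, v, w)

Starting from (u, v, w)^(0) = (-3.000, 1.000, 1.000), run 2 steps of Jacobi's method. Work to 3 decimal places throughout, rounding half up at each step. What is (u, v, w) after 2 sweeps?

Iteration 1:
  u = (-3 - (-1)·1.000 - (1)·1.000) / (5) = -0.600
  v = (9 - (1)·-3.000 - (1)·1.000) / (5) = 2.200
  w = (-4 - (-3)·-3.000 - (-2)·1.000) / (8) = -1.375
Iteration 2:
  u = (-3 - (-1)·2.200 - (1)·-1.375) / (5) = 0.115
  v = (9 - (1)·-0.600 - (1)·-1.375) / (5) = 2.195
  w = (-4 - (-3)·-0.600 - (-2)·2.200) / (8) = -0.175

(0.115, 2.195, -0.175)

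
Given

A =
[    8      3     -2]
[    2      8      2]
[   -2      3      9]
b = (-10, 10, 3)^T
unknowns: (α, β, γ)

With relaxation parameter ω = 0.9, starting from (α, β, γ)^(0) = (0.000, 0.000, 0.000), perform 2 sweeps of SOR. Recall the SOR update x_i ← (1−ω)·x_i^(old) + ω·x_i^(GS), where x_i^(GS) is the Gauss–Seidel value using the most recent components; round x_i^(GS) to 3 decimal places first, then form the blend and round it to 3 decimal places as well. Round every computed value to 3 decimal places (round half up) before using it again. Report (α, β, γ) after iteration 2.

Iteration 1:
  α: GS value = (-10 - (3)·0.000 - (-2)·0.000) / (8) = -1.250;  α ← (1−ω)·0.000 + ω·-1.250 = -1.125
  β: GS value = (10 - (2)·-1.125 - (2)·0.000) / (8) = 1.531;  β ← (1−ω)·0.000 + ω·1.531 = 1.378
  γ: GS value = (3 - (-2)·-1.125 - (3)·1.378) / (9) = -0.376;  γ ← (1−ω)·0.000 + ω·-0.376 = -0.338
Iteration 2:
  α: GS value = (-10 - (3)·1.378 - (-2)·-0.338) / (8) = -1.851;  α ← (1−ω)·-1.125 + ω·-1.851 = -1.778
  β: GS value = (10 - (2)·-1.778 - (2)·-0.338) / (8) = 1.779;  β ← (1−ω)·1.378 + ω·1.779 = 1.739
  γ: GS value = (3 - (-2)·-1.778 - (3)·1.739) / (9) = -0.641;  γ ← (1−ω)·-0.338 + ω·-0.641 = -0.611

(-1.778, 1.739, -0.611)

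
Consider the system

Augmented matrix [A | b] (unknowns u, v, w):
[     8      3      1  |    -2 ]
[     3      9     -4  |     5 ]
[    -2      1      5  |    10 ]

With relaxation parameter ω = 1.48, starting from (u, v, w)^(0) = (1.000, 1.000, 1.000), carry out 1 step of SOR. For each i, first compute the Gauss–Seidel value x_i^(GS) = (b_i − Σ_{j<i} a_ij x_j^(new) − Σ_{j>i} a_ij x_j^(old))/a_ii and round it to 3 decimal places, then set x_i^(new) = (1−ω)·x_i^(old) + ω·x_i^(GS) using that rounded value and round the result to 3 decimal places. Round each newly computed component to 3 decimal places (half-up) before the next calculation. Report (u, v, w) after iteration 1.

(-1.590, 1.784, 1.010)

Iteration 1:
  u: GS value = (-2 - (3)·1.000 - (1)·1.000) / (8) = -0.750;  u ← (1−ω)·1.000 + ω·-0.750 = -1.590
  v: GS value = (5 - (3)·-1.590 - (-4)·1.000) / (9) = 1.530;  v ← (1−ω)·1.000 + ω·1.530 = 1.784
  w: GS value = (10 - (-2)·-1.590 - (1)·1.784) / (5) = 1.007;  w ← (1−ω)·1.000 + ω·1.007 = 1.010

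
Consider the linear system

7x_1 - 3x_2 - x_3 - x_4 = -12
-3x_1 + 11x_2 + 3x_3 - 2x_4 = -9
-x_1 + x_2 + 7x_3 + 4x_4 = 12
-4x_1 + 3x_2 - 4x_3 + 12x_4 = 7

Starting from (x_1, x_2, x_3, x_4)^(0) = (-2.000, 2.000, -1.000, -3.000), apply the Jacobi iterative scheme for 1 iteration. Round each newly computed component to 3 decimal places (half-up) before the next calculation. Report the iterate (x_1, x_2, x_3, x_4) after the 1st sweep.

Iteration 1:
  x_1 = (-12 - (-3)·2.000 - (-1)·-1.000 - (-1)·-3.000) / (7) = -1.429
  x_2 = (-9 - (-3)·-2.000 - (3)·-1.000 - (-2)·-3.000) / (11) = -1.636
  x_3 = (12 - (-1)·-2.000 - (1)·2.000 - (4)·-3.000) / (7) = 2.857
  x_4 = (7 - (-4)·-2.000 - (3)·2.000 - (-4)·-1.000) / (12) = -0.917

(-1.429, -1.636, 2.857, -0.917)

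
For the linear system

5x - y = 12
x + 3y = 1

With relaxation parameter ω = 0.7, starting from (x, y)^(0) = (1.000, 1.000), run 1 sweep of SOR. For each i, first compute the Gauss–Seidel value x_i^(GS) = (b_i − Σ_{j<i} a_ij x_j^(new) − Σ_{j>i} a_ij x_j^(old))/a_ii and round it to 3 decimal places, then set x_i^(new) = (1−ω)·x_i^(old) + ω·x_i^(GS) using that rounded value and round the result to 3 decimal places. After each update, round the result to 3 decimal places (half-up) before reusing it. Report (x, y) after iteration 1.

(2.120, 0.039)

Iteration 1:
  x: GS value = (12 - (-1)·1.000) / (5) = 2.600;  x ← (1−ω)·1.000 + ω·2.600 = 2.120
  y: GS value = (1 - (1)·2.120) / (3) = -0.373;  y ← (1−ω)·1.000 + ω·-0.373 = 0.039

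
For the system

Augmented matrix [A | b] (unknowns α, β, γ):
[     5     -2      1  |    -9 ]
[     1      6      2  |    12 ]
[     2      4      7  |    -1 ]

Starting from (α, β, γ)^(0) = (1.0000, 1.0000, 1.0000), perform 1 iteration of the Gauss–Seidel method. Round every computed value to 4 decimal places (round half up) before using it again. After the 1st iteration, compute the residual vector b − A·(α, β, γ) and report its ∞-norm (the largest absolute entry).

3.6571

Iteration 1:
  α = (-9 - (-2)·1.0000 - (1)·1.0000) / (5) = -1.6000
  β = (12 - (1)·-1.6000 - (2)·1.0000) / (6) = 1.9333
  γ = (-1 - (2)·-1.6000 - (4)·1.9333) / (7) = -0.7905
Residual b − A·x = (3.6571, 3.5812, 0.0003); ∞-norm = 3.6571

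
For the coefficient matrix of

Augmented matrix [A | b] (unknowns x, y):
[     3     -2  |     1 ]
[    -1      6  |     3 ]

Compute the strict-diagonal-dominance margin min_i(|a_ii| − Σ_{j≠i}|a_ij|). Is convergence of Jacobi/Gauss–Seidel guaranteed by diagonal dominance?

1

row 1: |3| − (2) = 1
row 2: |6| − (1) = 5
minimum over rows = 1 → strictly diagonally dominant (convergence guaranteed)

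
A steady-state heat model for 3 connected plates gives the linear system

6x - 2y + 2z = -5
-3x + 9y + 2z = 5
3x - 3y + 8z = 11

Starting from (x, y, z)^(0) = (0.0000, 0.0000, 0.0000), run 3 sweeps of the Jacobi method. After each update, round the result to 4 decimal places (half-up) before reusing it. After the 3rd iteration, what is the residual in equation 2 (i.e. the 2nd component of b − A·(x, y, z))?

-0.8711

Iteration 1:
  x = (-5 - (-2)·0.0000 - (2)·0.0000) / (6) = -0.8333
  y = (5 - (-3)·0.0000 - (2)·0.0000) / (9) = 0.5556
  z = (11 - (3)·0.0000 - (-3)·0.0000) / (8) = 1.3750
Iteration 2:
  x = (-5 - (-2)·0.5556 - (2)·1.3750) / (6) = -1.1065
  y = (5 - (-3)·-0.8333 - (2)·1.3750) / (9) = -0.0278
  z = (11 - (3)·-0.8333 - (-3)·0.5556) / (8) = 1.8958
Iteration 3:
  x = (-5 - (-2)·-0.0278 - (2)·1.8958) / (6) = -1.4745
  y = (5 - (-3)·-1.1065 - (2)·1.8958) / (9) = -0.2346
  z = (11 - (3)·-1.1065 - (-3)·-0.0278) / (8) = 1.7795
Residual b − A·x = (-0.1812, -0.8711, 0.4837)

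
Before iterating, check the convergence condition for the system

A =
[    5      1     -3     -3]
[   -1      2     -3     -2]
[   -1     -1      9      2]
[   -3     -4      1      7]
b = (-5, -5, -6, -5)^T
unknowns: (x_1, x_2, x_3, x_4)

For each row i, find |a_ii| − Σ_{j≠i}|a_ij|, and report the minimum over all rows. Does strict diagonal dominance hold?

-4

row 1: |5| − (1+3+3) = -2
row 2: |2| − (1+3+2) = -4
row 3: |9| − (1+1+2) = 5
row 4: |7| − (3+4+1) = -1
minimum over rows = -4 → not strictly diagonally dominant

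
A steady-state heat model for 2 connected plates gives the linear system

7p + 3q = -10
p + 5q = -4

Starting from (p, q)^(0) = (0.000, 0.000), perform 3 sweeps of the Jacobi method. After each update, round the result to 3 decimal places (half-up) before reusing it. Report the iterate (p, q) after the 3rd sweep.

(-1.208, -0.583)

Iteration 1:
  p = (-10 - (3)·0.000) / (7) = -1.429
  q = (-4 - (1)·0.000) / (5) = -0.800
Iteration 2:
  p = (-10 - (3)·-0.800) / (7) = -1.086
  q = (-4 - (1)·-1.429) / (5) = -0.514
Iteration 3:
  p = (-10 - (3)·-0.514) / (7) = -1.208
  q = (-4 - (1)·-1.086) / (5) = -0.583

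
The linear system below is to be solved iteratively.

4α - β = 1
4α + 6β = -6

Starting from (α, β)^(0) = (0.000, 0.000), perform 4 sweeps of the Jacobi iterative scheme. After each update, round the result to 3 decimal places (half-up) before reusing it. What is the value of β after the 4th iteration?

Iteration 1:
  α = (1 - (-1)·0.000) / (4) = 0.250
  β = (-6 - (4)·0.000) / (6) = -1.000
Iteration 2:
  α = (1 - (-1)·-1.000) / (4) = 0.000
  β = (-6 - (4)·0.250) / (6) = -1.167
Iteration 3:
  α = (1 - (-1)·-1.167) / (4) = -0.042
  β = (-6 - (4)·0.000) / (6) = -1.000
Iteration 4:
  α = (1 - (-1)·-1.000) / (4) = 0.000
  β = (-6 - (4)·-0.042) / (6) = -0.972

-0.972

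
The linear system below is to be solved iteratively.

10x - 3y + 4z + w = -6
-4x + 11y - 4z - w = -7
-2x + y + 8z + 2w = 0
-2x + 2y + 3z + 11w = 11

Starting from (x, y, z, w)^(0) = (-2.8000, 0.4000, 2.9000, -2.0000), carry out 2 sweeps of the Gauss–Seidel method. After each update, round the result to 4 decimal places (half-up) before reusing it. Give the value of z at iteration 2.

-0.2924

Iteration 1:
  x = (-6 - (-3)·0.4000 - (4)·2.9000 - (1)·-2.0000) / (10) = -1.4400
  y = (-7 - (-4)·-1.4400 - (-4)·2.9000 - (-1)·-2.0000) / (11) = -0.2873
  z = (0 - (-2)·-1.4400 - (1)·-0.2873 - (2)·-2.0000) / (8) = 0.1759
  w = (11 - (-2)·-1.4400 - (2)·-0.2873 - (3)·0.1759) / (11) = 0.7424
Iteration 2:
  x = (-6 - (-3)·-0.2873 - (4)·0.1759 - (1)·0.7424) / (10) = -0.8308
  y = (-7 - (-4)·-0.8308 - (-4)·0.1759 - (-1)·0.7424) / (11) = -0.8070
  z = (0 - (-2)·-0.8308 - (1)·-0.8070 - (2)·0.7424) / (8) = -0.2924
  w = (11 - (-2)·-0.8308 - (2)·-0.8070 - (3)·-0.2924) / (11) = 1.0754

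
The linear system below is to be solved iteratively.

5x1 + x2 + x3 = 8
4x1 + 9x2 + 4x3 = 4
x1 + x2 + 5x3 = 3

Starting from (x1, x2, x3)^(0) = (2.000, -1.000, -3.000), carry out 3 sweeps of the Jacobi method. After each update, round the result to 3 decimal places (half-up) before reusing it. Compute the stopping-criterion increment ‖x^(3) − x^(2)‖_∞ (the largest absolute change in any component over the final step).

Iteration 1:
  x1 = (8 - (1)·-1.000 - (1)·-3.000) / (5) = 2.400
  x2 = (4 - (4)·2.000 - (4)·-3.000) / (9) = 0.889
  x3 = (3 - (1)·2.000 - (1)·-1.000) / (5) = 0.400
Iteration 2:
  x1 = (8 - (1)·0.889 - (1)·0.400) / (5) = 1.342
  x2 = (4 - (4)·2.400 - (4)·0.400) / (9) = -0.800
  x3 = (3 - (1)·2.400 - (1)·0.889) / (5) = -0.058
Iteration 3:
  x1 = (8 - (1)·-0.800 - (1)·-0.058) / (5) = 1.772
  x2 = (4 - (4)·1.342 - (4)·-0.058) / (9) = -0.126
  x3 = (3 - (1)·1.342 - (1)·-0.800) / (5) = 0.492
Change: (0.430, 0.674, 0.550) → max |·| = 0.674

0.674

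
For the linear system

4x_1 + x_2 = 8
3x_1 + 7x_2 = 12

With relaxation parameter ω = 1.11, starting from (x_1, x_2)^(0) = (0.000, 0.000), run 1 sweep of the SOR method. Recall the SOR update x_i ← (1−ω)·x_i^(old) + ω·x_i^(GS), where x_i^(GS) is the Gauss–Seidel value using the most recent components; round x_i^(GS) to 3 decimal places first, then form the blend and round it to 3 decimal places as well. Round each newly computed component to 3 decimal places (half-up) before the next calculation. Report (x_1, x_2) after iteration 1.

Iteration 1:
  x_1: GS value = (8 - (1)·0.000) / (4) = 2.000;  x_1 ← (1−ω)·0.000 + ω·2.000 = 2.220
  x_2: GS value = (12 - (3)·2.220) / (7) = 0.763;  x_2 ← (1−ω)·0.000 + ω·0.763 = 0.847

(2.220, 0.847)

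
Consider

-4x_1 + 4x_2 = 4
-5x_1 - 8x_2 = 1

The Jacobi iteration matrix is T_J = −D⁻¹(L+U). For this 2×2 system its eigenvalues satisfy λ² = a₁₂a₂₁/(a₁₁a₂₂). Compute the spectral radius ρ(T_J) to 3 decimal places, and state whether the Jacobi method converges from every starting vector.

a₁₂a₂₁/(a₁₁a₂₂) = (4)·(-5) / ((-4)·(-8)) = -0.625000
ρ = √|-0.625000| = √0.625000 = 0.791
ρ < 1, so Jacobi converges

0.791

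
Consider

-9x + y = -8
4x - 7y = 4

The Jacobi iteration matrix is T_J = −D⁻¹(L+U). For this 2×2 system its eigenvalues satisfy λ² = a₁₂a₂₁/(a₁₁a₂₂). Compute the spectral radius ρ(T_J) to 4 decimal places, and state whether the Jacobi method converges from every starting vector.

0.2520

a₁₂a₂₁/(a₁₁a₂₂) = (1)·(4) / ((-9)·(-7)) = 0.063492
ρ = √|0.063492| = √0.063492 = 0.2520
ρ < 1, so Jacobi converges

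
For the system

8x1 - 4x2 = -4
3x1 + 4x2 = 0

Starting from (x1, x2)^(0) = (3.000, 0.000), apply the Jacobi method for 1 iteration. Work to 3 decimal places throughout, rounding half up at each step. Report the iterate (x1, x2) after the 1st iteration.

Iteration 1:
  x1 = (-4 - (-4)·0.000) / (8) = -0.500
  x2 = (0 - (3)·3.000) / (4) = -2.250

(-0.500, -2.250)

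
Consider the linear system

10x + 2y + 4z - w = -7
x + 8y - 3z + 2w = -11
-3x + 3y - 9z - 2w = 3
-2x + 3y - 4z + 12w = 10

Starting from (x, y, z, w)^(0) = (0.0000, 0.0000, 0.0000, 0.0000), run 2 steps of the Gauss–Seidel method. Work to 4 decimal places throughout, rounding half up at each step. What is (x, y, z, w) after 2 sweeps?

Iteration 1:
  x = (-7 - (2)·0.0000 - (4)·0.0000 - (-1)·0.0000) / (10) = -0.7000
  y = (-11 - (1)·-0.7000 - (-3)·0.0000 - (2)·0.0000) / (8) = -1.2875
  z = (3 - (-3)·-0.7000 - (3)·-1.2875 - (-2)·0.0000) / (-9) = -0.5292
  w = (10 - (-2)·-0.7000 - (3)·-1.2875 - (-4)·-0.5292) / (12) = 0.8621
Iteration 2:
  x = (-7 - (2)·-1.2875 - (4)·-0.5292 - (-1)·0.8621) / (10) = -0.1446
  y = (-11 - (1)·-0.1446 - (-3)·-0.5292 - (2)·0.8621) / (8) = -1.7709
  z = (3 - (-3)·-0.1446 - (3)·-1.7709 - (-2)·0.8621) / (-9) = -1.0670
  w = (10 - (-2)·-0.1446 - (3)·-1.7709 - (-4)·-1.0670) / (12) = 0.8963

(-0.1446, -1.7709, -1.0670, 0.8963)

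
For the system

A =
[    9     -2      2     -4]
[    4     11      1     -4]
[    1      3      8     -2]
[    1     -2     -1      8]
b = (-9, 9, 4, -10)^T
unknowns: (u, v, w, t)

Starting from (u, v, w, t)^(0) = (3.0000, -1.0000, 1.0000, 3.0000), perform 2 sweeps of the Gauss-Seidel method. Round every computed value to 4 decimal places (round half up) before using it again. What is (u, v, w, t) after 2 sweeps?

(-1.0243, 0.8844, 0.1212, -0.8857)

Iteration 1:
  u = (-9 - (-2)·-1.0000 - (2)·1.0000 - (-4)·3.0000) / (9) = -0.1111
  v = (9 - (4)·-0.1111 - (1)·1.0000 - (-4)·3.0000) / (11) = 1.8586
  w = (4 - (1)·-0.1111 - (3)·1.8586 - (-2)·3.0000) / (8) = 0.5669
  t = (-10 - (1)·-0.1111 - (-2)·1.8586 - (-1)·0.5669) / (8) = -0.7006
Iteration 2:
  u = (-9 - (-2)·1.8586 - (2)·0.5669 - (-4)·-0.7006) / (9) = -1.0243
  v = (9 - (4)·-1.0243 - (1)·0.5669 - (-4)·-0.7006) / (11) = 0.8844
  w = (4 - (1)·-1.0243 - (3)·0.8844 - (-2)·-0.7006) / (8) = 0.1212
  t = (-10 - (1)·-1.0243 - (-2)·0.8844 - (-1)·0.1212) / (8) = -0.8857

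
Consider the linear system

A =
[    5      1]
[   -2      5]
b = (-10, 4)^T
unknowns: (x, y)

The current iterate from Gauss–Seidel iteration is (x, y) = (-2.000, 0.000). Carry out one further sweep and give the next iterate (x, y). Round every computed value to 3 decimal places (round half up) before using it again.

(-2.000, 0.000)

One sweep:
  x = (-10 - (1)·0.000) / (5) = -2.000
  y = (4 - (-2)·-2.000) / (5) = 0.000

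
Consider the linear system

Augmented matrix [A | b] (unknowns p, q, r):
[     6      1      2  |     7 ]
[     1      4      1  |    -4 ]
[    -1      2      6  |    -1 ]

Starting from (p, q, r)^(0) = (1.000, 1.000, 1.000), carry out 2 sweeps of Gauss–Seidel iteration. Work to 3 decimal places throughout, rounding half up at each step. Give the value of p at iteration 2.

Iteration 1:
  p = (7 - (1)·1.000 - (2)·1.000) / (6) = 0.667
  q = (-4 - (1)·0.667 - (1)·1.000) / (4) = -1.417
  r = (-1 - (-1)·0.667 - (2)·-1.417) / (6) = 0.417
Iteration 2:
  p = (7 - (1)·-1.417 - (2)·0.417) / (6) = 1.264
  q = (-4 - (1)·1.264 - (1)·0.417) / (4) = -1.420
  r = (-1 - (-1)·1.264 - (2)·-1.420) / (6) = 0.517

1.264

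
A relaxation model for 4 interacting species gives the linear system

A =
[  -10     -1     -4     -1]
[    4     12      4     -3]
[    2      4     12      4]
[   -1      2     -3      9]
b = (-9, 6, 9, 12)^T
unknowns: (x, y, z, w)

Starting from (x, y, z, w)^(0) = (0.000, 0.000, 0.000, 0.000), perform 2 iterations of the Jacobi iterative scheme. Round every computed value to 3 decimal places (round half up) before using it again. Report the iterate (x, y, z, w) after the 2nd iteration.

Iteration 1:
  x = (-9 - (-1)·0.000 - (-4)·0.000 - (-1)·0.000) / (-10) = 0.900
  y = (6 - (4)·0.000 - (4)·0.000 - (-3)·0.000) / (12) = 0.500
  z = (9 - (2)·0.000 - (4)·0.000 - (4)·0.000) / (12) = 0.750
  w = (12 - (-1)·0.000 - (2)·0.000 - (-3)·0.000) / (9) = 1.333
Iteration 2:
  x = (-9 - (-1)·0.500 - (-4)·0.750 - (-1)·1.333) / (-10) = 0.417
  y = (6 - (4)·0.900 - (4)·0.750 - (-3)·1.333) / (12) = 0.283
  z = (9 - (2)·0.900 - (4)·0.500 - (4)·1.333) / (12) = -0.011
  w = (12 - (-1)·0.900 - (2)·0.500 - (-3)·0.750) / (9) = 1.572

(0.417, 0.283, -0.011, 1.572)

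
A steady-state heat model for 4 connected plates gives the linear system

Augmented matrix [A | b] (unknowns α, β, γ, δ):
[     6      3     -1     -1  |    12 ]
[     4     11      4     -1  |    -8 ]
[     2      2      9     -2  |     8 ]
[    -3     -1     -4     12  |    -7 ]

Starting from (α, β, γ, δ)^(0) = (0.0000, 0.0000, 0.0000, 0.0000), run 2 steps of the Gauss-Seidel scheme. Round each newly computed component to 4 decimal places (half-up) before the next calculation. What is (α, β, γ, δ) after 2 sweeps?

(2.8638, -2.0431, 0.7179, 0.2017)

Iteration 1:
  α = (12 - (3)·0.0000 - (-1)·0.0000 - (-1)·0.0000) / (6) = 2.0000
  β = (-8 - (4)·2.0000 - (4)·0.0000 - (-1)·0.0000) / (11) = -1.4545
  γ = (8 - (2)·2.0000 - (2)·-1.4545 - (-2)·0.0000) / (9) = 0.7677
  δ = (-7 - (-3)·2.0000 - (-1)·-1.4545 - (-4)·0.7677) / (12) = 0.0514
Iteration 2:
  α = (12 - (3)·-1.4545 - (-1)·0.7677 - (-1)·0.0514) / (6) = 2.8638
  β = (-8 - (4)·2.8638 - (4)·0.7677 - (-1)·0.0514) / (11) = -2.0431
  γ = (8 - (2)·2.8638 - (2)·-2.0431 - (-2)·0.0514) / (9) = 0.7179
  δ = (-7 - (-3)·2.8638 - (-1)·-2.0431 - (-4)·0.7179) / (12) = 0.2017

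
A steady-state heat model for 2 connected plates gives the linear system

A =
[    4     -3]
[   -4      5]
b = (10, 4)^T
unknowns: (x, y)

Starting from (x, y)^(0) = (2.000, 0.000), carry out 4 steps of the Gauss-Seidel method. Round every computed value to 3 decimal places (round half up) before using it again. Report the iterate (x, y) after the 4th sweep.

(6.616, 6.093)

Iteration 1:
  x = (10 - (-3)·0.000) / (4) = 2.500
  y = (4 - (-4)·2.500) / (5) = 2.800
Iteration 2:
  x = (10 - (-3)·2.800) / (4) = 4.600
  y = (4 - (-4)·4.600) / (5) = 4.480
Iteration 3:
  x = (10 - (-3)·4.480) / (4) = 5.860
  y = (4 - (-4)·5.860) / (5) = 5.488
Iteration 4:
  x = (10 - (-3)·5.488) / (4) = 6.616
  y = (4 - (-4)·6.616) / (5) = 6.093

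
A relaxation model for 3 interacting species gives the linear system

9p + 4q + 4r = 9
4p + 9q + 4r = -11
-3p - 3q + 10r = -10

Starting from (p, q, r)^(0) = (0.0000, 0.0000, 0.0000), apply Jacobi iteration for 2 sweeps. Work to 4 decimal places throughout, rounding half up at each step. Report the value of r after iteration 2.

Iteration 1:
  p = (9 - (4)·0.0000 - (4)·0.0000) / (9) = 1.0000
  q = (-11 - (4)·0.0000 - (4)·0.0000) / (9) = -1.2222
  r = (-10 - (-3)·0.0000 - (-3)·0.0000) / (10) = -1.0000
Iteration 2:
  p = (9 - (4)·-1.2222 - (4)·-1.0000) / (9) = 1.9876
  q = (-11 - (4)·1.0000 - (4)·-1.0000) / (9) = -1.2222
  r = (-10 - (-3)·1.0000 - (-3)·-1.2222) / (10) = -1.0667

-1.0667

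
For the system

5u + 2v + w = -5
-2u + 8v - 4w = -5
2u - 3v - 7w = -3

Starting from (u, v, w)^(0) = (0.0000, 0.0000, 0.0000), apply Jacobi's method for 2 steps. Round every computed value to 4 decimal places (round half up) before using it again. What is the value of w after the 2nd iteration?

Iteration 1:
  u = (-5 - (2)·0.0000 - (1)·0.0000) / (5) = -1.0000
  v = (-5 - (-2)·0.0000 - (-4)·0.0000) / (8) = -0.6250
  w = (-3 - (2)·0.0000 - (-3)·0.0000) / (-7) = 0.4286
Iteration 2:
  u = (-5 - (2)·-0.6250 - (1)·0.4286) / (5) = -0.8357
  v = (-5 - (-2)·-1.0000 - (-4)·0.4286) / (8) = -0.6607
  w = (-3 - (2)·-1.0000 - (-3)·-0.6250) / (-7) = 0.4107

0.4107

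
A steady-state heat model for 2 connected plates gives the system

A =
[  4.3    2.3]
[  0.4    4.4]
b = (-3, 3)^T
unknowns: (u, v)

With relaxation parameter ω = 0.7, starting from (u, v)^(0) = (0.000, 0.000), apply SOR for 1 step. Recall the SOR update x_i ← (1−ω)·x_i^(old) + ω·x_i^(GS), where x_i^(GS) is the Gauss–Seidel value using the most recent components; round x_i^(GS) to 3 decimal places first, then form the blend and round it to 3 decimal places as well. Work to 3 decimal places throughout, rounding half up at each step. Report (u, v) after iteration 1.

(-0.489, 0.508)

Iteration 1:
  u: GS value = (-3 - (2.3)·0.000) / (4.3) = -0.698;  u ← (1−ω)·0.000 + ω·-0.698 = -0.489
  v: GS value = (3 - (0.4)·-0.489) / (4.4) = 0.726;  v ← (1−ω)·0.000 + ω·0.726 = 0.508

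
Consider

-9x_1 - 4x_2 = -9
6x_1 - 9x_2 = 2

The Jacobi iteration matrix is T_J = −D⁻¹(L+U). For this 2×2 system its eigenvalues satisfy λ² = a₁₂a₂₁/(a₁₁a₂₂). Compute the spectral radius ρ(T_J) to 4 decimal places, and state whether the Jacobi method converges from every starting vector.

0.5443

a₁₂a₂₁/(a₁₁a₂₂) = (-4)·(6) / ((-9)·(-9)) = -0.296296
ρ = √|-0.296296| = √0.296296 = 0.5443
ρ < 1, so Jacobi converges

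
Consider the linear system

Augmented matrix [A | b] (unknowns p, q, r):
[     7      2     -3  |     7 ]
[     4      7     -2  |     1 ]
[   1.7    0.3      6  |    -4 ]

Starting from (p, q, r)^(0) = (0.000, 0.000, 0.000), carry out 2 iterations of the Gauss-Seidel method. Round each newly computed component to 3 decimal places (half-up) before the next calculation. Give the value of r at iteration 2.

-0.845

Iteration 1:
  p = (7 - (2)·0.000 - (-3)·0.000) / (7) = 1.000
  q = (1 - (4)·1.000 - (-2)·0.000) / (7) = -0.429
  r = (-4 - (1.7)·1.000 - (0.3)·-0.429) / (6) = -0.929
Iteration 2:
  p = (7 - (2)·-0.429 - (-3)·-0.929) / (7) = 0.724
  q = (1 - (4)·0.724 - (-2)·-0.929) / (7) = -0.536
  r = (-4 - (1.7)·0.724 - (0.3)·-0.536) / (6) = -0.845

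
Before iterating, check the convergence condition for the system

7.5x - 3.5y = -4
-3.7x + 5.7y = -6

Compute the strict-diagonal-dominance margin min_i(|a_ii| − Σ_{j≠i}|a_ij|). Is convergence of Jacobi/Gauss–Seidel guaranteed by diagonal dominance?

2

row 1: |7.5| − (3.5) = 4
row 2: |5.7| − (3.7) = 2
minimum over rows = 2 → strictly diagonally dominant (convergence guaranteed)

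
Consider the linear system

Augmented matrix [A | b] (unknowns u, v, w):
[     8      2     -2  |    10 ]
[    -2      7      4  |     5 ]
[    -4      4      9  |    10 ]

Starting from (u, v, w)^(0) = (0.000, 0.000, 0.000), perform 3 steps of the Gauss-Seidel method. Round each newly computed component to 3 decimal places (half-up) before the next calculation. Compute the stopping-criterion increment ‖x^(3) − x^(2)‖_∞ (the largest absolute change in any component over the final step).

Iteration 1:
  u = (10 - (2)·0.000 - (-2)·0.000) / (8) = 1.250
  v = (5 - (-2)·1.250 - (4)·0.000) / (7) = 1.071
  w = (10 - (-4)·1.250 - (4)·1.071) / (9) = 1.191
Iteration 2:
  u = (10 - (2)·1.071 - (-2)·1.191) / (8) = 1.280
  v = (5 - (-2)·1.280 - (4)·1.191) / (7) = 0.399
  w = (10 - (-4)·1.280 - (4)·0.399) / (9) = 1.503
Iteration 3:
  u = (10 - (2)·0.399 - (-2)·1.503) / (8) = 1.526
  v = (5 - (-2)·1.526 - (4)·1.503) / (7) = 0.291
  w = (10 - (-4)·1.526 - (4)·0.291) / (9) = 1.660
Change: (0.246, -0.108, 0.157) → max |·| = 0.246

0.246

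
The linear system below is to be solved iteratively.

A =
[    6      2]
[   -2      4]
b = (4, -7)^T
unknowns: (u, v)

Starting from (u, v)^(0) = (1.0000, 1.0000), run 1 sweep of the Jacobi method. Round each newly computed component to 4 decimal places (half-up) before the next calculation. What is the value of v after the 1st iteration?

-1.2500

Iteration 1:
  u = (4 - (2)·1.0000) / (6) = 0.3333
  v = (-7 - (-2)·1.0000) / (4) = -1.2500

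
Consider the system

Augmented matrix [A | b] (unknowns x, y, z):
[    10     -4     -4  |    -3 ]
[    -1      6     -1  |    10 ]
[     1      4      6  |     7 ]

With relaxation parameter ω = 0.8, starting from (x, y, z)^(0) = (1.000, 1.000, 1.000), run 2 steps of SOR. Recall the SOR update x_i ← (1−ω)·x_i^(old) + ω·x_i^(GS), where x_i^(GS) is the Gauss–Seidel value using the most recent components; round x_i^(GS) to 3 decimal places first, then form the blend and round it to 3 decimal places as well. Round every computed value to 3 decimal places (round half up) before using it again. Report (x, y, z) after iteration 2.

Iteration 1:
  x: GS value = (-3 - (-4)·1.000 - (-4)·1.000) / (10) = 0.500;  x ← (1−ω)·1.000 + ω·0.500 = 0.600
  y: GS value = (10 - (-1)·0.600 - (-1)·1.000) / (6) = 1.933;  y ← (1−ω)·1.000 + ω·1.933 = 1.746
  z: GS value = (7 - (1)·0.600 - (4)·1.746) / (6) = -0.097;  z ← (1−ω)·1.000 + ω·-0.097 = 0.122
Iteration 2:
  x: GS value = (-3 - (-4)·1.746 - (-4)·0.122) / (10) = 0.447;  x ← (1−ω)·0.600 + ω·0.447 = 0.478
  y: GS value = (10 - (-1)·0.478 - (-1)·0.122) / (6) = 1.767;  y ← (1−ω)·1.746 + ω·1.767 = 1.763
  z: GS value = (7 - (1)·0.478 - (4)·1.763) / (6) = -0.088;  z ← (1−ω)·0.122 + ω·-0.088 = -0.046

(0.478, 1.763, -0.046)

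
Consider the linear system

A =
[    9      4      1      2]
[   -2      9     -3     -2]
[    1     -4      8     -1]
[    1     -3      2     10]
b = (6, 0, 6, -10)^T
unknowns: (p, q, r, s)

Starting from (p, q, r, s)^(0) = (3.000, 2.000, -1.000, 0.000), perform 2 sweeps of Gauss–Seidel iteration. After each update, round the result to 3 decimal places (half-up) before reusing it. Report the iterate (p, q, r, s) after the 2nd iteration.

(1.030, 0.154, 0.547, -1.166)

Iteration 1:
  p = (6 - (4)·2.000 - (1)·-1.000 - (2)·0.000) / (9) = -0.111
  q = (0 - (-2)·-0.111 - (-3)·-1.000 - (-2)·0.000) / (9) = -0.358
  r = (6 - (1)·-0.111 - (-4)·-0.358 - (-1)·0.000) / (8) = 0.585
  s = (-10 - (1)·-0.111 - (-3)·-0.358 - (2)·0.585) / (10) = -1.213
Iteration 2:
  p = (6 - (4)·-0.358 - (1)·0.585 - (2)·-1.213) / (9) = 1.030
  q = (0 - (-2)·1.030 - (-3)·0.585 - (-2)·-1.213) / (9) = 0.154
  r = (6 - (1)·1.030 - (-4)·0.154 - (-1)·-1.213) / (8) = 0.547
  s = (-10 - (1)·1.030 - (-3)·0.154 - (2)·0.547) / (10) = -1.166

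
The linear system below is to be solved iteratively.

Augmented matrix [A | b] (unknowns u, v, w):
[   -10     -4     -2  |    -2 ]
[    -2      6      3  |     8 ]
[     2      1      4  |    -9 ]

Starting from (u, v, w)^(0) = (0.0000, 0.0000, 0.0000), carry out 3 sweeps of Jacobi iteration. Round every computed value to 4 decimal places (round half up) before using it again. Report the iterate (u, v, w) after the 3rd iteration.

(-0.2733, 2.7139, -2.9396)

Iteration 1:
  u = (-2 - (-4)·0.0000 - (-2)·0.0000) / (-10) = 0.2000
  v = (8 - (-2)·0.0000 - (3)·0.0000) / (6) = 1.3333
  w = (-9 - (2)·0.0000 - (1)·0.0000) / (4) = -2.2500
Iteration 2:
  u = (-2 - (-4)·1.3333 - (-2)·-2.2500) / (-10) = 0.1167
  v = (8 - (-2)·0.2000 - (3)·-2.2500) / (6) = 2.5250
  w = (-9 - (2)·0.2000 - (1)·1.3333) / (4) = -2.6833
Iteration 3:
  u = (-2 - (-4)·2.5250 - (-2)·-2.6833) / (-10) = -0.2733
  v = (8 - (-2)·0.1167 - (3)·-2.6833) / (6) = 2.7139
  w = (-9 - (2)·0.1167 - (1)·2.5250) / (4) = -2.9396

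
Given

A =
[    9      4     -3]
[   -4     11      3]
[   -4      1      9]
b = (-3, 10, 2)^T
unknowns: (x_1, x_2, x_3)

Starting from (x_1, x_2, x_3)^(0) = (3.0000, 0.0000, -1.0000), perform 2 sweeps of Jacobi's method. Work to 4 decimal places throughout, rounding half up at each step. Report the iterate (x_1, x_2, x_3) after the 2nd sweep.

(-0.8249, 0.2424, -0.3266)

Iteration 1:
  x_1 = (-3 - (4)·0.0000 - (-3)·-1.0000) / (9) = -0.6667
  x_2 = (10 - (-4)·3.0000 - (3)·-1.0000) / (11) = 2.2727
  x_3 = (2 - (-4)·3.0000 - (1)·0.0000) / (9) = 1.5556
Iteration 2:
  x_1 = (-3 - (4)·2.2727 - (-3)·1.5556) / (9) = -0.8249
  x_2 = (10 - (-4)·-0.6667 - (3)·1.5556) / (11) = 0.2424
  x_3 = (2 - (-4)·-0.6667 - (1)·2.2727) / (9) = -0.3266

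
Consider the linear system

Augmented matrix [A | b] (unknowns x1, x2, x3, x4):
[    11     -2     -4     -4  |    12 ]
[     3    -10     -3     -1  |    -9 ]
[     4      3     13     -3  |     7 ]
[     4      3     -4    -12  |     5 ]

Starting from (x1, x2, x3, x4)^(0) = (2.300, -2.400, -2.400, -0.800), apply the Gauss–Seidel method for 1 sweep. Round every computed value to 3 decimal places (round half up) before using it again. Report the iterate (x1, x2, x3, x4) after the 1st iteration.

(-0.509, 1.547, 0.153, -0.251)

Iteration 1:
  x1 = (12 - (-2)·-2.400 - (-4)·-2.400 - (-4)·-0.800) / (11) = -0.509
  x2 = (-9 - (3)·-0.509 - (-3)·-2.400 - (-1)·-0.800) / (-10) = 1.547
  x3 = (7 - (4)·-0.509 - (3)·1.547 - (-3)·-0.800) / (13) = 0.153
  x4 = (5 - (4)·-0.509 - (3)·1.547 - (-4)·0.153) / (-12) = -0.251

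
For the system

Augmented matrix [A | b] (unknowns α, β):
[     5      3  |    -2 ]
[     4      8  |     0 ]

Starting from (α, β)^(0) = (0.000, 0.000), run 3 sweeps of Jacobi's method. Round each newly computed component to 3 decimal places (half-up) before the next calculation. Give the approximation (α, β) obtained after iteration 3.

Iteration 1:
  α = (-2 - (3)·0.000) / (5) = -0.400
  β = (0 - (4)·0.000) / (8) = 0.000
Iteration 2:
  α = (-2 - (3)·0.000) / (5) = -0.400
  β = (0 - (4)·-0.400) / (8) = 0.200
Iteration 3:
  α = (-2 - (3)·0.200) / (5) = -0.520
  β = (0 - (4)·-0.400) / (8) = 0.200

(-0.520, 0.200)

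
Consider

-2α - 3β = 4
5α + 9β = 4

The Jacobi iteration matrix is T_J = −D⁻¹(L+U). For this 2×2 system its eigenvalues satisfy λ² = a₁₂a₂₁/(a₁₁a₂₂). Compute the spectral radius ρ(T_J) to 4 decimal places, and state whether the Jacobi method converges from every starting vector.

a₁₂a₂₁/(a₁₁a₂₂) = (-3)·(5) / ((-2)·(9)) = 0.833333
ρ = √|0.833333| = √0.833333 = 0.9129
ρ < 1, so Jacobi converges

0.9129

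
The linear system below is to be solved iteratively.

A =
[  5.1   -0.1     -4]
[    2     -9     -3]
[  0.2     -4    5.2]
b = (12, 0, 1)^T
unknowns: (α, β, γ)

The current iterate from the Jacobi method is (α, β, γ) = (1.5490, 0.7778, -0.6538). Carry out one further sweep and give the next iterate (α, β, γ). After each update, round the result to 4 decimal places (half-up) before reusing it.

One sweep:
  α = (12 - (-0.1)·0.7778 - (-4)·-0.6538) / (5.1) = 1.8554
  β = (0 - (2)·1.5490 - (-3)·-0.6538) / (-9) = 0.5622
  γ = (1 - (0.2)·1.5490 - (-4)·0.7778) / (5.2) = 0.7310

(1.8554, 0.5622, 0.7310)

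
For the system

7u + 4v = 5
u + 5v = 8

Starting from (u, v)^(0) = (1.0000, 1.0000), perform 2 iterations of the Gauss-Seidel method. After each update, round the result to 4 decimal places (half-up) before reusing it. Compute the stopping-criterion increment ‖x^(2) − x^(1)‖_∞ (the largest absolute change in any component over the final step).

0.3266

Iteration 1:
  u = (5 - (4)·1.0000) / (7) = 0.1429
  v = (8 - (1)·0.1429) / (5) = 1.5714
Iteration 2:
  u = (5 - (4)·1.5714) / (7) = -0.1837
  v = (8 - (1)·-0.1837) / (5) = 1.6367
Change: (-0.3266, 0.0653) → max |·| = 0.3266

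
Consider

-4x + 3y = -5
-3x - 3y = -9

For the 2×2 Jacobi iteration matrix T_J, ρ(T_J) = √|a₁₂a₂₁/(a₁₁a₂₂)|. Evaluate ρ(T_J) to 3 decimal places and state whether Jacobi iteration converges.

0.866

a₁₂a₂₁/(a₁₁a₂₂) = (3)·(-3) / ((-4)·(-3)) = -0.750000
ρ = √|-0.750000| = √0.750000 = 0.866
ρ < 1, so Jacobi converges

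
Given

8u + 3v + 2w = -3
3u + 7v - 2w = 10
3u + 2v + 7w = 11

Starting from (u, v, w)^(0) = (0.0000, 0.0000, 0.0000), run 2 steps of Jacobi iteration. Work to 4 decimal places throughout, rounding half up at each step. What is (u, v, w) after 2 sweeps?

(-1.3036, 2.0383, 1.3240)

Iteration 1:
  u = (-3 - (3)·0.0000 - (2)·0.0000) / (8) = -0.3750
  v = (10 - (3)·0.0000 - (-2)·0.0000) / (7) = 1.4286
  w = (11 - (3)·0.0000 - (2)·0.0000) / (7) = 1.5714
Iteration 2:
  u = (-3 - (3)·1.4286 - (2)·1.5714) / (8) = -1.3036
  v = (10 - (3)·-0.3750 - (-2)·1.5714) / (7) = 2.0383
  w = (11 - (3)·-0.3750 - (2)·1.4286) / (7) = 1.3240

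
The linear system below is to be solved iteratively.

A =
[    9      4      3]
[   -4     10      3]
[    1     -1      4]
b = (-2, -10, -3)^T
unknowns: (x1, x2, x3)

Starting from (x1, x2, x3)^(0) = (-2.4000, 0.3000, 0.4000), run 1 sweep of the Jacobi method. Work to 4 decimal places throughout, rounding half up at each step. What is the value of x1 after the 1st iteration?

-0.4889

Iteration 1:
  x1 = (-2 - (4)·0.3000 - (3)·0.4000) / (9) = -0.4889
  x2 = (-10 - (-4)·-2.4000 - (3)·0.4000) / (10) = -2.0800
  x3 = (-3 - (1)·-2.4000 - (-1)·0.3000) / (4) = -0.0750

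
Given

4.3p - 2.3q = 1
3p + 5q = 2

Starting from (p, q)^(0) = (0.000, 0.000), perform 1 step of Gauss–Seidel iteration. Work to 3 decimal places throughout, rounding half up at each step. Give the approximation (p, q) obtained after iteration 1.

Iteration 1:
  p = (1 - (-2.3)·0.000) / (4.3) = 0.233
  q = (2 - (3)·0.233) / (5) = 0.260

(0.233, 0.260)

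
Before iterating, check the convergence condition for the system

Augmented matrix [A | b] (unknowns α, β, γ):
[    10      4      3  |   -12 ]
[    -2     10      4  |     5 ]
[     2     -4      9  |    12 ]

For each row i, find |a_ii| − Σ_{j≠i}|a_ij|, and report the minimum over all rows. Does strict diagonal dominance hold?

row 1: |10| − (4+3) = 3
row 2: |10| − (2+4) = 4
row 3: |9| − (2+4) = 3
minimum over rows = 3 → strictly diagonally dominant (convergence guaranteed)

3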